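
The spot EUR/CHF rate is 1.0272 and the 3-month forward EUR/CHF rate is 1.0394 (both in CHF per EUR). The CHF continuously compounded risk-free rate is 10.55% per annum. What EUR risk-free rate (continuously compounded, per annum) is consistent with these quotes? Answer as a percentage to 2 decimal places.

F = S·e^((r_CHF − r_EUR)T) ⇒ r_EUR = r_CHF − ln(F/S)/T
ln(1.0394/1.0272) = 0.011807; /(3/12) = 0.047228
r_EUR = 0.1055 − 0.047228 = 0.058272
r_EUR = 5.83%

5.83%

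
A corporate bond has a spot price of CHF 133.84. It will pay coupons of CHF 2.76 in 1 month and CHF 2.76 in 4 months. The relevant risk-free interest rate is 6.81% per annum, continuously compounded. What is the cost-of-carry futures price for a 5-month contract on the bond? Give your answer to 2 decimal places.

CHF 132.09

PV(coupons) I = 2.76·e^(−0.0681·1/12) + 2.76·e^(−0.0681·4/12)
I = 2.7444 + 2.6981 = 5.4425
F = (S − I)·e^(rT) = (133.84 − 5.4425) · e^(0.0681·5/12)
= 128.3975 · e^0.028375 = 128.3975 × 1.028781 = CHF 132.09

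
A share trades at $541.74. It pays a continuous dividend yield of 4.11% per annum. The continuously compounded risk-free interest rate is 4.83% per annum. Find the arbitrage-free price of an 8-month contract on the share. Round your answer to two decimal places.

$544.35

F = S·e^((r − q)T) = 541.74 · e^((0.0483 − 0.0411) × 8/12)
= 541.74 · e^0.004800 = 541.74 × 1.004812
F = $544.35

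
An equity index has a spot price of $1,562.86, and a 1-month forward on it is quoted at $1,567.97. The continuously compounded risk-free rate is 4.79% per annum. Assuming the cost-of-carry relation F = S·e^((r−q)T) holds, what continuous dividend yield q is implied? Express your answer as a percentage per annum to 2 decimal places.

From F = S·e^((r−q)T): (r − q) = ln(F/S)/T
ln(1567.97/1562.86) = ln(1.003270) = 0.003265
(r − q) = 0.003265 / (1/12) = 0.039180
q = r − ln(F/S)/T = 0.0479 − 0.039180 = 0.008720
q = 0.87%

0.87%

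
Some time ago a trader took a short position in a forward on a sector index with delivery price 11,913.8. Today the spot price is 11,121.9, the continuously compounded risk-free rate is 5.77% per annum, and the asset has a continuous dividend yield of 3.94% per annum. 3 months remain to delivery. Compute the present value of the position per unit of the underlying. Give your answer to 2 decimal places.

Current fair forward for the remaining 3 months: F = S·e^((r − q)·T), (r − q) = 0.0577 − 0.0394 = 0.0183
F = 11121.9 · e^(0.0183 × 3/12) = 11121.9 × 1.00458548 = 11172.8993
Value of long forward = (F − K)·e^(−rT) = (11172.8993 − 11913.8) · e^(−0.0577·3/12)
= -740.9007 × 0.98567854 = -730.29
Short position value = −(long value) = 730.29

730.29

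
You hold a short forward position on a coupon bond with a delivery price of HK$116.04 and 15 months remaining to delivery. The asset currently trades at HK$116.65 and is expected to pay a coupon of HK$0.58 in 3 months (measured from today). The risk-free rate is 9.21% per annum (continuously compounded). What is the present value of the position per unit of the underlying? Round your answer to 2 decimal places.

-HK$12.66

PV(remaining coupons) I = 0.58·e^(−0.0921·3/12) = 0.5668
Current forward F = (S − I)·e^(rT) = (116.65 − 0.5668)·e^(0.0921·15/12) = 116.0832 × 1.122014 = 130.2470
Value (long) = (F − K)·e^(−rT) = (130.2470 − 116.04) × 0.891255 = 12.6621
Short position value = −(long value) = -HK$12.66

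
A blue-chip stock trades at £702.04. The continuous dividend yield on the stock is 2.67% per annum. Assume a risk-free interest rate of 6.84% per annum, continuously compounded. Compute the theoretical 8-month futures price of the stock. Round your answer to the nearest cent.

F = S·e^((r − q)T) = 702.04 · e^((0.0684 − 0.0267) × 8/12)
= 702.04 · e^0.027800 = 702.04 × 1.028190
F = £721.83

£721.83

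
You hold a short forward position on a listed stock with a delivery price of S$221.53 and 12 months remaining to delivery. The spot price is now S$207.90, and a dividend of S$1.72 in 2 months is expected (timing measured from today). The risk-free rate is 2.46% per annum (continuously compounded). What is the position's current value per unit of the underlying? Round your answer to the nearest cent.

PV(remaining dividends) I = 1.72·e^(−0.0246·2/12) = 1.7130
Current forward F = (S − I)·e^(rT) = (207.90 − 1.7130)·e^(0.0246·12/12) = 206.1870 × 1.024905 = 211.3221
Value (long) = (F − K)·e^(−rT) = (211.3221 − 221.53) × 0.975700 = -9.9598
Short position value = −(long value) = S$9.96

S$9.96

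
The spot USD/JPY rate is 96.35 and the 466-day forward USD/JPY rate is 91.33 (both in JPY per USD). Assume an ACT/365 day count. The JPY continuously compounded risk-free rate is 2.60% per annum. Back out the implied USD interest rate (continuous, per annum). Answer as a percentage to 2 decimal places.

6.79%

F = S·e^((r_JPY − r_USD)T) ⇒ r_USD = r_JPY − ln(F/S)/T
ln(91.33/96.35) = -0.053508; /(466/365) = -0.041911
r_USD = 0.0260 + 0.041911 = 0.067911
r_USD = 6.79%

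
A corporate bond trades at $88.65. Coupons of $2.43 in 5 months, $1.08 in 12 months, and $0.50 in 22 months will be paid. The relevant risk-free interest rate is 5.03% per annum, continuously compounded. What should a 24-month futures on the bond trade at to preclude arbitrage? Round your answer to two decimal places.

$93.76

PV(coupons) I = 2.43·e^(−0.0503·5/12) + 1.08·e^(−0.0503·12/12) + 0.50·e^(−0.0503·22/12)
I = 2.3796 + 1.0270 + 0.4560 = 3.8626
F = (S − I)·e^(rT) = (88.65 − 3.8626) · e^(0.0503·24/12)
= 84.7874 · e^0.100600 = 84.7874 × 1.105834 = $93.76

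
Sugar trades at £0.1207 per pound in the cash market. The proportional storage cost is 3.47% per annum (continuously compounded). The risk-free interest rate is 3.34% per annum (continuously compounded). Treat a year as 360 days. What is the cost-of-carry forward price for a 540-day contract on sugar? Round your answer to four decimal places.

£0.1337 per pound

Net carry = r + u − y = 0.0334 + 0.0347 − 0.0000 = 0.0681
F = S·e^((r+u−y)T) = 0.1207 · e^(0.0681 × 540/360) = 0.1207 · e^0.102150
= 0.1207 × 1.107550 = £0.1337 per pound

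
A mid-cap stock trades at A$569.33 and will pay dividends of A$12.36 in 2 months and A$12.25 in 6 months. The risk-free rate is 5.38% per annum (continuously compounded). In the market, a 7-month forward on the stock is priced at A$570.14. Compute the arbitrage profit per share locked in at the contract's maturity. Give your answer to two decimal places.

A$7.60 per share

PV(dividends) I = 12.36·e^(−0.0538·2/12) + 12.25·e^(−0.0538·6/12) = 24.1745
Fair forward F* = (S − I)·e^(rT) = (569.33 − 24.1745)·e^0.031383 = 545.1555 × 1.031881 = 562.5356
Market A$570.14 > fair 562.5356: forward overpriced → cash-and-carry (borrow at r, buy the stock and collect the dividends, short the forward).
Profit at T = |F_mkt − F*| = |570.14 − 562.5356| = A$7.60 per share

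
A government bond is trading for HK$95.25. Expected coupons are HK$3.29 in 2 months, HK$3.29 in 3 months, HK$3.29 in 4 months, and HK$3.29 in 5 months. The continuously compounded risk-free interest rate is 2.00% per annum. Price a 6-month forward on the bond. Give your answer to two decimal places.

HK$82.99

PV(coupons) I = 3.29·e^(−0.0200·2/12) + 3.29·e^(−0.0200·3/12) + 3.29·e^(−0.0200·4/12) + 3.29·e^(−0.0200·5/12)
I = 3.2791 + 3.2736 + 3.2681 + 3.2627 = 13.0835
F = (S − I)·e^(rT) = (95.25 − 13.0835) · e^(0.0200·6/12)
= 82.1665 · e^0.010000 = 82.1665 × 1.010050 = HK$82.99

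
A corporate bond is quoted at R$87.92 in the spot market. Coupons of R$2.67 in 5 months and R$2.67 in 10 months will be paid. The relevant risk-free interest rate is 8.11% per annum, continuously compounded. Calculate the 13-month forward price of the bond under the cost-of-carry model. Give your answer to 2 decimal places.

PV(coupons) I = 2.67·e^(−0.0811·5/12) + 2.67·e^(−0.0811·10/12)
I = 2.5813 + 2.4955 = 5.0768
F = (S − I)·e^(rT) = (87.92 − 5.0768) · e^(0.0811·13/12)
= 82.8432 · e^0.087858 = 82.8432 × 1.091833 = R$90.45

R$90.45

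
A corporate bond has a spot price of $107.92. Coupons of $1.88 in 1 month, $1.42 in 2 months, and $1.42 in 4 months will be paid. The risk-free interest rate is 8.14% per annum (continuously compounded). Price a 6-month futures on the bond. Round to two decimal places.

PV(coupons) I = 1.88·e^(−0.0814·1/12) + 1.42·e^(−0.0814·2/12) + 1.42·e^(−0.0814·4/12)
I = 1.8673 + 1.4009 + 1.3820 = 4.6502
F = (S − I)·e^(rT) = (107.92 − 4.6502) · e^(0.0814·6/12)
= 103.2698 · e^0.040700 = 103.2698 × 1.041540 = $107.56

$107.56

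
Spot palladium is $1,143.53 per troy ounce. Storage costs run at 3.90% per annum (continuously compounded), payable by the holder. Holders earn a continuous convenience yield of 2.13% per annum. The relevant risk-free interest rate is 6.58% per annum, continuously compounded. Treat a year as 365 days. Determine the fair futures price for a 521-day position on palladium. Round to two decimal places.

$1,288.28 per troy ounce

Net carry = r + u − y = 0.0658 + 0.0390 − 0.0213 = 0.0835
F = S·e^((r+u−y)T) = 1143.53 · e^(0.0835 × 521/365) = 1143.53 · e^0.11918767
= 1143.53 × 1.12658132 = $1,288.28 per troy ounce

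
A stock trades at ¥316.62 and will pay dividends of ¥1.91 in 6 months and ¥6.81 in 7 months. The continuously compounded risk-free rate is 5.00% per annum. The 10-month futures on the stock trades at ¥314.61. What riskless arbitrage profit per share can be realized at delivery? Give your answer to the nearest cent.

¥6.64 per share

PV(dividends) I = 1.91·e^(−0.0500·6/12) + 6.81·e^(−0.0500·7/12) = 8.4771
Fair futures F* = (S − I)·e^(rT) = (316.62 − 8.4771)·e^0.041667 = 308.1429 × 1.042547 = 321.2535
Market ¥314.61 < fair 321.2535: forward underpriced → reverse cash-and-carry (short the stock, invest proceeds at r, pay the dividends, go long the forward).
Profit at T = |F_mkt − F*| = |314.61 − 321.2535| = ¥6.64 per share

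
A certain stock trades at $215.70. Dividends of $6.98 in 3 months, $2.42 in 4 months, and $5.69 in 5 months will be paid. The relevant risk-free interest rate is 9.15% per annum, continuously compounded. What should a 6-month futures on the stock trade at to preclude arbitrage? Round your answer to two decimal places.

PV(dividends) I = 6.98·e^(−0.0915·3/12) + 2.42·e^(−0.0915·4/12) + 5.69·e^(−0.0915·5/12)
I = 6.8221 + 2.3473 + 5.4772 = 14.6466
F = (S − I)·e^(rT) = (215.70 − 14.6466) · e^(0.0915·6/12)
= 201.0534 · e^0.045750 = 201.0534 × 1.046813 = $210.47

$210.47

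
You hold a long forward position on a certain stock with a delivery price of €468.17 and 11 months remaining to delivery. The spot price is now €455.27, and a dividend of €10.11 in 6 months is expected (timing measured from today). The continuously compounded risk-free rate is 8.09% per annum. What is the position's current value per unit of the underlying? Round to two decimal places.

€10.85

PV(remaining dividends) I = 10.11·e^(−0.0809·6/12) = 9.7092
Current forward F = (S − I)·e^(rT) = (455.27 − 9.7092)·e^(0.0809·11/12) = 445.5608 × 1.076977 = 479.8587
Value (long) = (F − K)·e^(−rT) = (479.8587 − 468.17) × 0.928525 = 10.8533
Value = €10.85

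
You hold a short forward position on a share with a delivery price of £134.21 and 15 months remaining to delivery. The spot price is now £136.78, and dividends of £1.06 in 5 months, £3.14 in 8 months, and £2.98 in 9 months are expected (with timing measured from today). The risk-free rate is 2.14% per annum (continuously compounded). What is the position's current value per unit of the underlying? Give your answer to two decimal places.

PV(remaining dividends) I = 1.06·e^(−0.0214·5/12) + 3.14·e^(−0.0214·8/12) + 2.98·e^(−0.0214·9/12) = 7.0787
Current forward F = (S − I)·e^(rT) = (136.78 − 7.0787)·e^(0.0214·15/12) = 129.7013 × 1.027111 = 133.2176
Value (long) = (F − K)·e^(−rT) = (133.2176 − 134.21) × 0.973605 = -0.9662
Short position value = −(long value) = £0.97

£0.97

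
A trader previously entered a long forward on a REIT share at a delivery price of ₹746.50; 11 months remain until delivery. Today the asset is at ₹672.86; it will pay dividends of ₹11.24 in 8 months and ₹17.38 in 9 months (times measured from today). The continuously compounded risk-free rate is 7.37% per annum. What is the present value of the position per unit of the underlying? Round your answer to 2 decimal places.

PV(remaining dividends) I = 11.24·e^(−0.0737·8/12) + 17.38·e^(−0.0737·9/12) = 27.1465
Current forward F = (S − I)·e^(rT) = (672.86 − 27.1465)·e^(0.0737·11/12) = 645.7135 × 1.069893 = 690.8444
Value (long) = (F − K)·e^(−rT) = (690.8444 − 746.50) × 0.934673 = -52.0198
Value = -₹52.02

-₹52.02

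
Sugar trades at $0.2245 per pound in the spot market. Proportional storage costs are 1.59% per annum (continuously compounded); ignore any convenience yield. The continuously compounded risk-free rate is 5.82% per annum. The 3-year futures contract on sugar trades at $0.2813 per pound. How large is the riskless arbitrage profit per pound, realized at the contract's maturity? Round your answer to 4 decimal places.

$0.0009 per pound

Fair futures: F* = S·e^(carry·T), with carry = (r + u) = 0.0582 + 0.0159 = 0.0741
F* = 0.2245 · e^(0.0741 × 3) = 0.2245 · e^0.222300 = 0.2245 × 1.248946 = $0.2804
Market $0.2813 > fair $0.2804: forward overpriced → cash-and-carry (buy spot, short the forward).
At maturity, profit = |F_mkt − F*| = |0.2813 − 0.2804| = $0.0009 per pound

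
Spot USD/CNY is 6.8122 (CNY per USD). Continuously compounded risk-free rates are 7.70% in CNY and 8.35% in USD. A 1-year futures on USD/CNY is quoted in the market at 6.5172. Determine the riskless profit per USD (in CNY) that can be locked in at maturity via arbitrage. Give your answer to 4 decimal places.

Fair futures: F* = S·e^(carry·T), with carry = (r_CNY − r_USD) = 0.0770 − 0.0835 = -0.0065
F* = 6.8122 · e^(-0.0065 × 1) = 6.8122 · e^-0.006500 = 6.8122 × 0.993521 = 6.7681
Market 6.5172 < fair 6.7681: forward underpriced → reverse cash-and-carry (short spot, go long the forward).
At maturity, profit = |F_mkt − F*| = |6.5172 − 6.7681| = 0.2509 per USD (in CNY)

0.2509 per USD (in CNY)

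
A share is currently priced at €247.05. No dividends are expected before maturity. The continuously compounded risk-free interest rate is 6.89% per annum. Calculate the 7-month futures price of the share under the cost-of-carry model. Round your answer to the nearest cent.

€257.18

F = S·e^(rT) = 247.05 · e^(0.0689 × 7/12)
= 247.05 · e^0.040192 = 247.05 × 1.041011
F = €257.18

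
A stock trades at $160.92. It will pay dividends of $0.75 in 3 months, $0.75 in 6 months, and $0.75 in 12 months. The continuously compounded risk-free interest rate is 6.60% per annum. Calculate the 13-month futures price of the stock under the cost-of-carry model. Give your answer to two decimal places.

$170.52

PV(dividends) I = 0.75·e^(−0.0660·3/12) + 0.75·e^(−0.0660·6/12) + 0.75·e^(−0.0660·12/12)
I = 0.7377 + 0.7257 + 0.7021 = 2.1655
F = (S − I)·e^(rT) = (160.92 − 2.1655) · e^(0.0660·13/12)
= 158.7545 · e^0.071500 = 158.7545 × 1.074118 = $170.52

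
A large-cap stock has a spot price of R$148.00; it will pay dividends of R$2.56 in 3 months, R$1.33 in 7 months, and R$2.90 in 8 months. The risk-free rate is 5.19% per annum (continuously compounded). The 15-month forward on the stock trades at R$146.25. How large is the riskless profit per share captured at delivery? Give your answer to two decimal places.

R$4.61 per share

PV(dividends) I = 2.56·e^(−0.0519·3/12) + 1.33·e^(−0.0519·7/12) + 2.90·e^(−0.0519·8/12) = 6.6187
Fair forward F* = (S − I)·e^(rT) = (148.00 − 6.6187)·e^0.064875 = 141.3813 × 1.067026 = 150.8575
Market R$146.25 < fair 150.8575: forward underpriced → reverse cash-and-carry (short the stock, invest proceeds at r, pay the dividends, go long the forward).
Profit at T = |F_mkt − F*| = |146.25 − 150.8575| = R$4.61 per share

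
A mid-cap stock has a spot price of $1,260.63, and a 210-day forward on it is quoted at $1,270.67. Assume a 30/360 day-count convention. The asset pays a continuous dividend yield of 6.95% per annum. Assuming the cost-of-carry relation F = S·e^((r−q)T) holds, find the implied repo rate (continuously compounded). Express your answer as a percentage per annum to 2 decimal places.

From F = S·e^((r−q)T): (r − q) = ln(F/S)/T
ln(1270.67/1260.63) = ln(1.007964) = 0.007932
(r − q) = 0.007932 / (210/360) = 0.013598
r = ln(F/S)/T + q = 0.013598 + 0.0695 = 0.083098
r = 8.31%

8.31%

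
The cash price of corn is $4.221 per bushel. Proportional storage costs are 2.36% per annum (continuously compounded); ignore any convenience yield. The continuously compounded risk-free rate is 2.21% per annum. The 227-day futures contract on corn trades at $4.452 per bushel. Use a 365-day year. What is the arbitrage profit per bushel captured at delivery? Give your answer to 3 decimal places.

Fair futures: F* = S·e^(carry·T), with carry = (r + u) = 0.0221 + 0.0236 = 0.0457
F* = 4.221 · e^(0.0457 × 227/365) = 4.221 · e^0.028422 = 4.221 × 1.028830 = $4.3427
Market $4.452 > fair $4.3427: forward overpriced → cash-and-carry (buy spot, short the forward).
At maturity, profit = |F_mkt − F*| = |4.452 − 4.3427| = $0.109 per bushel

$0.109 per bushel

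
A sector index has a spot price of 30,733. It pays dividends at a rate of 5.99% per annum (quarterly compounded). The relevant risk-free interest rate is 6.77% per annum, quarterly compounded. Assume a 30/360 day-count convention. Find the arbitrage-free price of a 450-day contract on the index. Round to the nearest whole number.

F = S · (1+r/4)^(4T) / (1+q/4)^(4T)
= 30733 × 1.087538 / 1.077151 = 30733 × 1.009643
F = 31,029

31,029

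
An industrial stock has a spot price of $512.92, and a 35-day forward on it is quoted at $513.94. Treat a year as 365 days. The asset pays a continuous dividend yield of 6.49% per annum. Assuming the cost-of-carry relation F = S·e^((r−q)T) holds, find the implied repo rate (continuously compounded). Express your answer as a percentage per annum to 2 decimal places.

From F = S·e^((r−q)T): (r − q) = ln(F/S)/T
ln(513.94/512.92) = ln(1.001989) = 0.001987
(r − q) = 0.001987 / (35/365) = 0.020722
r = ln(F/S)/T + q = 0.020722 + 0.0649 = 0.085622
r = 8.56%

8.56%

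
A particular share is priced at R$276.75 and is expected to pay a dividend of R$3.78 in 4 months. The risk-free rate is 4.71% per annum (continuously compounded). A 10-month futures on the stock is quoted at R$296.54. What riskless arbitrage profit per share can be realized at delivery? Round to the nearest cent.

R$12.58 per share

PV(dividends) I = 3.78·e^(−0.0471·4/12) = 3.7211
Fair futures F* = (S − I)·e^(rT) = (276.75 − 3.7211)·e^0.039250 = 273.0289 × 1.040030 = 283.9582
Market R$296.54 > fair 283.9582: forward overpriced → cash-and-carry (borrow at r, buy the stock and collect the dividends, short the forward).
Profit at T = |F_mkt − F*| = |296.54 − 283.9582| = R$12.58 per share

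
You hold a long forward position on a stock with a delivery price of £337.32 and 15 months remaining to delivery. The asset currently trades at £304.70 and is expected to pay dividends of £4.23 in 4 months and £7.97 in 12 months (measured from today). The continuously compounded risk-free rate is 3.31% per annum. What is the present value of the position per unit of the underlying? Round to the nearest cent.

PV(remaining dividends) I = 4.23·e^(−0.0331·4/12) + 7.97·e^(−0.0331·12/12) = 11.8941
Current forward F = (S − I)·e^(rT) = (304.70 − 11.8941)·e^(0.0331·15/12) = 292.8059 × 1.042243 = 305.1749
Value (long) = (F − K)·e^(−rT) = (305.1749 − 337.32) × 0.959469 = -30.8422
Value = -£30.84

-£30.84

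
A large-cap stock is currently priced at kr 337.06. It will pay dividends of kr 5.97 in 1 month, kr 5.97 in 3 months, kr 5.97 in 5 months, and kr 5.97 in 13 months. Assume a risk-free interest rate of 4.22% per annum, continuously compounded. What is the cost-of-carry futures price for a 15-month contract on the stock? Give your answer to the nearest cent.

PV(dividends) I = 5.97·e^(−0.0422·1/12) + 5.97·e^(−0.0422·3/12) + 5.97·e^(−0.0422·5/12) + 5.97·e^(−0.0422·13/12)
I = 5.9490 + 5.9073 + 5.8659 + 5.7032 = 23.4254
F = (S − I)·e^(rT) = (337.06 − 23.4254) · e^(0.0422·15/12)
= 313.6346 · e^0.052750 = 313.6346 × 1.054166 = kr 330.62

kr 330.62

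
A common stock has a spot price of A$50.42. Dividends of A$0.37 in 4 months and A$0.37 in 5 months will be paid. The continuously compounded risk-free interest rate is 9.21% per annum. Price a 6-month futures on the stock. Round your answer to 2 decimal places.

PV(dividends) I = 0.37·e^(−0.0921·4/12) + 0.37·e^(−0.0921·5/12)
I = 0.3588 + 0.3561 = 0.7149
F = (S − I)·e^(rT) = (50.42 − 0.7149) · e^(0.0921·6/12)
= 49.7051 · e^0.046050 = 49.7051 × 1.047127 = A$52.05

A$52.05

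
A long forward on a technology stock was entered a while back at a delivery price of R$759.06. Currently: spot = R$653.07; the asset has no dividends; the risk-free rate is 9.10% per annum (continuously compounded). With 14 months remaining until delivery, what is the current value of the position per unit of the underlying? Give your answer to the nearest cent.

-R$29.53

Current fair forward for the remaining 14 months: F = S·e^(r·T), r = 0.0910
F = 653.07 · e^(0.0910 × 14/12) = 653.07 × 1.112007 = 726.2184
Value of long forward = (F − K)·e^(−rT) = (726.2184 − 759.06) · e^(−0.0910·14/12)
= -32.8416 × 0.899275 = -29.53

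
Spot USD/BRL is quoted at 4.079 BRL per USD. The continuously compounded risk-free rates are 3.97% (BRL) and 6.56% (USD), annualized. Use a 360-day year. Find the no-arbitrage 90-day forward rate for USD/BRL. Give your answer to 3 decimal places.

4.053

F = S·e^((r_BRL − r_USD)T) = 4.079 · e^((0.0397 − 0.0656) × 90/360)
= 4.079 · e^-0.006475 = 4.079 × 0.993546
F = 4.053 BRL per USD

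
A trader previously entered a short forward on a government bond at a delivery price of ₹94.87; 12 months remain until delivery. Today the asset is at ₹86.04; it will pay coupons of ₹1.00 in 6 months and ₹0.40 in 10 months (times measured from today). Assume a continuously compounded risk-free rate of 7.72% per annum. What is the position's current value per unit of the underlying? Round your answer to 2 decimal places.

PV(remaining coupons) I = 1.00·e^(−0.0772·6/12) + 0.40·e^(−0.0772·10/12) = 1.3372
Current forward F = (S − I)·e^(rT) = (86.04 − 1.3372)·e^(0.0772·12/12) = 84.7028 × 1.080258 = 91.5009
Value (long) = (F − K)·e^(−rT) = (91.5009 − 94.87) × 0.925705 = -3.1188
Short position value = −(long value) = ₹3.12

₹3.12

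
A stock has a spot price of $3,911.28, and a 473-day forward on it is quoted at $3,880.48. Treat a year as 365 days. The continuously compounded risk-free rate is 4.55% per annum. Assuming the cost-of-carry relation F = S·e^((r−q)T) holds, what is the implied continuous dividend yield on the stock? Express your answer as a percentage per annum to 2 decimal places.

5.16%

From F = S·e^((r−q)T): (r − q) = ln(F/S)/T
ln(3880.48/3911.28) = ln(0.992125) = -0.007906
(r − q) = -0.007906 / (473/365) = -0.006101
q = r − ln(F/S)/T = 0.0455 + 0.006101 = 0.051601
q = 5.16%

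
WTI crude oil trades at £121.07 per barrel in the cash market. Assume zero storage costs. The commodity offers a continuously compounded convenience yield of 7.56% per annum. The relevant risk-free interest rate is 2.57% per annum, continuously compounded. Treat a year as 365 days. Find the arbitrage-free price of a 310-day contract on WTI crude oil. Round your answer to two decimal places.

£116.05 per barrel

Net carry = r + u − y = 0.0257 + 0.0000 − 0.0756 = -0.0499
F = S·e^((r+u−y)T) = 121.07 · e^(-0.0499 × 310/365) = 121.07 · e^-0.042381
= 121.07 × 0.958505 = £116.05 per barrel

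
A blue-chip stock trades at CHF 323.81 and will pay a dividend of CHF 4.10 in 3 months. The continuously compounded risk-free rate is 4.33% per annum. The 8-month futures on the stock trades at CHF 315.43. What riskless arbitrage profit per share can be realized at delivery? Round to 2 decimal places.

PV(dividends) I = 4.10·e^(−0.0433·3/12) = 4.0559
Fair futures F* = (S − I)·e^(rT) = (323.81 − 4.0559)·e^0.028867 = 319.7541 × 1.029288 = 329.1191
Market CHF 315.43 < fair 329.1191: forward underpriced → reverse cash-and-carry (short the stock, invest proceeds at r, pay the dividends, go long the forward).
Profit at T = |F_mkt − F*| = |315.43 − 329.1191| = CHF 13.69 per share

CHF 13.69 per share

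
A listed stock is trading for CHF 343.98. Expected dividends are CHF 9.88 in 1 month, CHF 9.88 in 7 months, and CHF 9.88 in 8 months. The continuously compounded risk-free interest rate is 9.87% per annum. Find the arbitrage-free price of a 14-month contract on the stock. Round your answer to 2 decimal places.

PV(dividends) I = 9.88·e^(−0.0987·1/12) + 9.88·e^(−0.0987·7/12) + 9.88·e^(−0.0987·8/12)
I = 9.7991 + 9.3272 + 9.2508 = 28.3771
F = (S − I)·e^(rT) = (343.98 − 28.3771) · e^(0.0987·14/12)
= 315.6029 · e^0.115150 = 315.6029 × 1.122042 = CHF 354.12

CHF 354.12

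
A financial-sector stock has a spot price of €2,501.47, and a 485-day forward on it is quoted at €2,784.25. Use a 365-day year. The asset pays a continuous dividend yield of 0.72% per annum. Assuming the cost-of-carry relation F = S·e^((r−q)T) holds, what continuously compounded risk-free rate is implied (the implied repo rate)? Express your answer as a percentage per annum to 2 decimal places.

From F = S·e^((r−q)T): (r − q) = ln(F/S)/T
ln(2784.25/2501.47) = ln(1.113046) = 0.107100
(r − q) = 0.107100 / (485/365) = 0.080601
r = ln(F/S)/T + q = 0.080601 + 0.0072 = 0.087801
r = 8.78%

8.78%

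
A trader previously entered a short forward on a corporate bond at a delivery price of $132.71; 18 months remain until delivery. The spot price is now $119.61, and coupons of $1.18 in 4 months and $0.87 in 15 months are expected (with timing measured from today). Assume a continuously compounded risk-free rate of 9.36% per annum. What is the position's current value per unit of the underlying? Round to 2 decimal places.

PV(remaining coupons) I = 1.18·e^(−0.0936·4/12) + 0.87·e^(−0.0936·15/12) = 1.9177
Current forward F = (S − I)·e^(rT) = (119.61 − 1.9177)·e^(0.0936·18/12) = 117.6923 × 1.150734 = 135.4325
Value (long) = (F − K)·e^(−rT) = (135.4325 − 132.71) × 0.869011 = 2.3659
Short position value = −(long value) = -$2.37

-$2.37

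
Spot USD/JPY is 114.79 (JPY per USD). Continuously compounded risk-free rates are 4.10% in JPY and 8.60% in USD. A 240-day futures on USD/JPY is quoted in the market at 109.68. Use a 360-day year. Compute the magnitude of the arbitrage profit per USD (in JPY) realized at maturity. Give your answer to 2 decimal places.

Fair futures: F* = S·e^(carry·T), with carry = (r_JPY − r_USD) = 0.0410 − 0.0860 = -0.0450
F* = 114.79 · e^(-0.0450 × 240/360) = 114.79 · e^-0.030000 = 114.79 × 0.970446 = 111.3975
Market 109.68 < fair 111.3975: forward underpriced → reverse cash-and-carry (short spot, go long the forward).
At maturity, profit = |F_mkt − F*| = |109.68 − 111.3975| = 1.72 per USD (in JPY)

1.72 per USD (in JPY)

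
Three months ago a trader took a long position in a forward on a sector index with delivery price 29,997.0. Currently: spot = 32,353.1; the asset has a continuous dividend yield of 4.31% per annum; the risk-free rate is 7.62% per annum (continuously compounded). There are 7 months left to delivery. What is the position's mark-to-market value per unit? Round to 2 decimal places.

2857.00

Current fair forward for the remaining 7 months: F = S·e^((r − q)·T), (r − q) = 0.0762 − 0.0431 = 0.0331
F = 32353.1 · e^(0.0331 × 7/12) = 32353.1 × 1.01949594 = 32983.8541
Value of long forward = (F − K)·e^(−rT) = (32983.8541 − 29997.0) · e^(−0.0762·7/12)
= 2986.8541 × 0.95652343 = 2857.00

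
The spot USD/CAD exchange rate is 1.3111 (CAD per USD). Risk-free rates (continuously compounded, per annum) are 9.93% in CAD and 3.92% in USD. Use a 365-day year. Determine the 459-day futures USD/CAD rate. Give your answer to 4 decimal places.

F = S·e^((r_CAD − r_USD)T) = 1.3111 · e^((0.0993 − 0.0392) × 459/365)
= 1.3111 · e^0.075578 = 1.3111 × 1.078507
F = 1.4140 CAD per USD

1.4140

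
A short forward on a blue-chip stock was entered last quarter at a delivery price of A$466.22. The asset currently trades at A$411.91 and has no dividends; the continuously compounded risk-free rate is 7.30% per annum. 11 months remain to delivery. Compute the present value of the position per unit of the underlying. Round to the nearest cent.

A$24.13

Current fair forward for the remaining 11 months: F = S·e^(r·T), r = 0.0730
F = 411.91 · e^(0.0730 × 11/12) = 411.91 × 1.069206 = 440.4166
Value of long forward = (F − K)·e^(−rT) = (440.4166 − 466.22) · e^(−0.0730·11/12)
= -25.8034 × 0.935273 = -24.13
Short position value = −(long value) = A$24.13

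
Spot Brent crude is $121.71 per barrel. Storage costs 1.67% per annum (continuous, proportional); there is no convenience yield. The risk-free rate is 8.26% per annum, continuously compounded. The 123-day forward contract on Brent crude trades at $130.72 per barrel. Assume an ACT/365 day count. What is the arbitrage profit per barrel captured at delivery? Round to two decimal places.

$4.87 per barrel

Fair forward: F* = S·e^(carry·T), with carry = (r + u) = 0.0826 + 0.0167 = 0.0993
F* = 121.71 · e^(0.0993 × 123/365) = 121.71 · e^0.033463 = 121.71 × 1.034029 = $125.8517
Market $130.72 > fair $125.8517: forward overpriced → cash-and-carry (buy spot, short the forward).
At maturity, profit = |F_mkt − F*| = |130.72 − 125.8517| = $4.87 per barrel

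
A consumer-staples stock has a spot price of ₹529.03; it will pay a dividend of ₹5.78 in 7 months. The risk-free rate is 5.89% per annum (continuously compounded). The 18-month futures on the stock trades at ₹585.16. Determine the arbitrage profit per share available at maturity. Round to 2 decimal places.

PV(dividends) I = 5.78·e^(−0.0589·7/12) = 5.5848
Fair futures F* = (S − I)·e^(rT) = (529.03 − 5.5848)·e^0.088350 = 523.4452 × 1.092370 = 571.7958
Market ₹585.16 > fair 571.7958: forward overpriced → cash-and-carry (borrow at r, buy the stock and collect the dividends, short the forward).
Profit at T = |F_mkt − F*| = |585.16 − 571.7958| = ₹13.36 per share

₹13.36 per share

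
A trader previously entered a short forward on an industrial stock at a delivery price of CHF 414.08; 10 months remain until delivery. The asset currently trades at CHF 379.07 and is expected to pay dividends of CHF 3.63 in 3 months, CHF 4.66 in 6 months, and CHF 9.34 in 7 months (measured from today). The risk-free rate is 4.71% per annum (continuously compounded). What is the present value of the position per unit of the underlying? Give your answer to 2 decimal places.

CHF 36.30

PV(remaining dividends) I = 3.63·e^(−0.0471·3/12) + 4.66·e^(−0.0471·6/12) + 9.34·e^(−0.0471·7/12) = 17.2259
Current forward F = (S − I)·e^(rT) = (379.07 − 17.2259)·e^(0.0471·10/12) = 361.8441 × 1.040030 = 376.3287
Value (long) = (F − K)·e^(−rT) = (376.3287 − 414.08) × 0.961510 = -36.2983
Short position value = −(long value) = CHF 36.30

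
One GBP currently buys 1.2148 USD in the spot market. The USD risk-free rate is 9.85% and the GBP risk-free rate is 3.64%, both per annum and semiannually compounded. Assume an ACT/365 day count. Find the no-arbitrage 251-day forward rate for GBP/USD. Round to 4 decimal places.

1.2660

By covered interest parity, F = S · (1+r_USD/2)^(2T) / (1+r_GBP/2)^(2T)
= 1.2148 × 1.068355 / 1.025116 = 1.2148 × 1.042180
F = 1.2660 USD per GBP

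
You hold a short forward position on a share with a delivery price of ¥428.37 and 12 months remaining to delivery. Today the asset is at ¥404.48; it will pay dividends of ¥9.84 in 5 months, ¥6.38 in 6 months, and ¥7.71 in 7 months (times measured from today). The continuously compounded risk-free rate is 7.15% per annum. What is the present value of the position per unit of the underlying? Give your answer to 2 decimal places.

¥17.43

PV(remaining dividends) I = 9.84·e^(−0.0715·5/12) + 6.38·e^(−0.0715·6/12) + 7.71·e^(−0.0715·7/12) = 23.1022
Current forward F = (S − I)·e^(rT) = (404.48 − 23.1022)·e^(0.0715·12/12) = 381.3778 × 1.074118 = 409.6448
Value (long) = (F − K)·e^(−rT) = (409.6448 − 428.37) × 0.930996 = -17.4331
Short position value = −(long value) = ¥17.43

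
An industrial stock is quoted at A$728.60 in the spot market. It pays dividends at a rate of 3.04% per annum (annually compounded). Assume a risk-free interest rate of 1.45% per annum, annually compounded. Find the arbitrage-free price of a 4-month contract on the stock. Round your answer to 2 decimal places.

F = S · (1+r)^T / (1+q)^T
= 728.60 × 1.004810 / 1.010032 = 728.60 × 0.994830
F = A$724.83

A$724.83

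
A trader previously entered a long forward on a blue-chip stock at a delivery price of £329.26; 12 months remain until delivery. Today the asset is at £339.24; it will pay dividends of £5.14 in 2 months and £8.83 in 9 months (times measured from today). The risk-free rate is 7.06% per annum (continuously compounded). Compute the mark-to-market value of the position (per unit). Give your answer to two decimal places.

PV(remaining dividends) I = 5.14·e^(−0.0706·2/12) + 8.83·e^(−0.0706·9/12) = 13.4545
Current forward F = (S − I)·e^(rT) = (339.24 − 13.4545)·e^(0.0706·12/12) = 325.7855 × 1.073152 = 349.6174
Value (long) = (F − K)·e^(−rT) = (349.6174 − 329.26) × 0.931835 = 18.9697
Value = £18.97

£18.97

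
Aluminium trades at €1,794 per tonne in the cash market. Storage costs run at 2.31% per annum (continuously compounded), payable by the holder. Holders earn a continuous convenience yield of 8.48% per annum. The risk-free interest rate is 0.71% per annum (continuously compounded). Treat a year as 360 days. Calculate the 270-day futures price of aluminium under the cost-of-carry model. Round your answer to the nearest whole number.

€1,722 per tonne

Net carry = r + u − y = 0.0071 + 0.0231 − 0.0848 = -0.0546
F = S·e^((r+u−y)T) = 1794 · e^(-0.0546 × 270/360) = 1794 · e^-0.040950
= 1794 × 0.959877 = €1,722 per tonne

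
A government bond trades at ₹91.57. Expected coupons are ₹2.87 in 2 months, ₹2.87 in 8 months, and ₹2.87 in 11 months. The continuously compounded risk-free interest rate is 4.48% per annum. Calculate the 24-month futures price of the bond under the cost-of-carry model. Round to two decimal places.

₹90.98

PV(coupons) I = 2.87·e^(−0.0448·2/12) + 2.87·e^(−0.0448·8/12) + 2.87·e^(−0.0448·11/12)
I = 2.8487 + 2.7856 + 2.7545 = 8.3888
F = (S − I)·e^(rT) = (91.57 − 8.3888) · e^(0.0448·24/12)
= 83.1812 · e^0.089600 = 83.1812 × 1.093737 = ₹90.98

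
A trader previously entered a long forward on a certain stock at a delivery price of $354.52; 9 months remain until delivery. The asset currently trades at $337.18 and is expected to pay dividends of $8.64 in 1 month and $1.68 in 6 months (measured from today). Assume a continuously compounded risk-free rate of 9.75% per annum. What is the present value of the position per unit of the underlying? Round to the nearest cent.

PV(remaining dividends) I = 8.64·e^(−0.0975·1/12) + 1.68·e^(−0.0975·6/12) = 10.1701
Current forward F = (S − I)·e^(rT) = (337.18 − 10.1701)·e^(0.0975·9/12) = 327.0099 × 1.075865 = 351.8185
Value (long) = (F − K)·e^(−rT) = (351.8185 − 354.52) × 0.929485 = -2.5110
Value = -$2.51

-$2.51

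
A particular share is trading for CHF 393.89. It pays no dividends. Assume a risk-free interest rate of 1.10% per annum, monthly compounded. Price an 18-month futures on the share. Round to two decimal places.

CHF 400.44

F = S · (1+r/12)^(12T)
= 393.89 × 1.016629
F = CHF 400.44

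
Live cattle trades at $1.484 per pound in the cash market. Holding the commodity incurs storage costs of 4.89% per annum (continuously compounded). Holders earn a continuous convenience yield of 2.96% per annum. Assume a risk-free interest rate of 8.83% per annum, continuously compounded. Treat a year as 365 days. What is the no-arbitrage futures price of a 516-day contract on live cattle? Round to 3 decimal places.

Net carry = r + u − y = 0.0883 + 0.0489 − 0.0296 = 0.1076
F = S·e^((r+u−y)T) = 1.484 · e^(0.1076 × 516/365) = 1.484 · e^0.152114
= 1.484 × 1.164293 = $1.728 per pound

$1.728 per pound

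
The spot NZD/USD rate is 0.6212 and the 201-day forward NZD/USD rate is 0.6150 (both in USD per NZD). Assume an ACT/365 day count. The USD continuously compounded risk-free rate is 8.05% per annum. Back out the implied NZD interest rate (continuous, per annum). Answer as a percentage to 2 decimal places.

F = S·e^((r_USD − r_NZD)T) ⇒ r_NZD = r_USD − ln(F/S)/T
ln(0.6150/0.6212) = -0.010031; /(201/365) = -0.018215
r_NZD = 0.0805 + 0.018215 = 0.098715
r_NZD = 9.87%

9.87%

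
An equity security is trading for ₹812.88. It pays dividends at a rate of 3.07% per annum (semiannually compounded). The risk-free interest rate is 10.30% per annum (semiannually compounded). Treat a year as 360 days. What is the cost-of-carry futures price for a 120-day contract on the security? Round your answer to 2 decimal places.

F = S · (1+r/2)^(2T) / (1+q/2)^(2T)
= 812.88 × 1.034045 / 1.010207 = 812.88 × 1.023597
F = ₹832.06

₹832.06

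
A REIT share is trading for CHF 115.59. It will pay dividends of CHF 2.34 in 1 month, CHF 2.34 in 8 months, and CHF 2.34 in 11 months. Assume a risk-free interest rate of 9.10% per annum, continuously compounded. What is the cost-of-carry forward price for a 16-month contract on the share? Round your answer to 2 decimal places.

PV(dividends) I = 2.34·e^(−0.0910·1/12) + 2.34·e^(−0.0910·8/12) + 2.34·e^(−0.0910·11/12)
I = 2.3223 + 2.2023 + 2.1527 = 6.6773
F = (S − I)·e^(rT) = (115.59 − 6.6773) · e^(0.0910·16/12)
= 108.9127 · e^0.121333 = 108.9127 × 1.129001 = CHF 122.96

CHF 122.96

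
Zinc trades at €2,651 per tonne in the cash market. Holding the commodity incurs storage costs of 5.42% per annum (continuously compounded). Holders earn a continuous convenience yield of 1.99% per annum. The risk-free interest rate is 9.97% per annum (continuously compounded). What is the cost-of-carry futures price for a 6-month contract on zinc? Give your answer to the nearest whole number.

Net carry = r + u − y = 0.0997 + 0.0542 − 0.0199 = 0.1340
F = S·e^((r+u−y)T) = 2651 · e^(0.1340 × 6/12) = 2651 · e^0.067000
= 2651 × 1.069295 = €2,835 per tonne

€2,835 per tonne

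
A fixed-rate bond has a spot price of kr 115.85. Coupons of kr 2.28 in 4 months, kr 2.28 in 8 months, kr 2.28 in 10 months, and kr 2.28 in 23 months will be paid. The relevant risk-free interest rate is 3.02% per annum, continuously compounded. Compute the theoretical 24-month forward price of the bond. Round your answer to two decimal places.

kr 113.64

PV(coupons) I = 2.28·e^(−0.0302·4/12) + 2.28·e^(−0.0302·8/12) + 2.28·e^(−0.0302·10/12) + 2.28·e^(−0.0302·23/12)
I = 2.2572 + 2.2346 + 2.2233 + 2.1518 = 8.8669
F = (S − I)·e^(rT) = (115.85 − 8.8669) · e^(0.0302·24/12)
= 106.9831 · e^0.060400 = 106.9831 × 1.062261 = kr 113.64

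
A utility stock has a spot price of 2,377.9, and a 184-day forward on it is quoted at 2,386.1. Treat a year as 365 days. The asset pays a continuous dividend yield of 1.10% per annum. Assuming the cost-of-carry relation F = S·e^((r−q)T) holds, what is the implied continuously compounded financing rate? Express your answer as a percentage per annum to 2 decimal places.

1.78%

From F = S·e^((r−q)T): (r − q) = ln(F/S)/T
ln(2386.1/2377.9) = ln(1.003448) = 0.003442
(r − q) = 0.003442 / (184/365) = 0.006828
r = ln(F/S)/T + q = 0.006828 + 0.0110 = 0.017828
r = 1.78%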